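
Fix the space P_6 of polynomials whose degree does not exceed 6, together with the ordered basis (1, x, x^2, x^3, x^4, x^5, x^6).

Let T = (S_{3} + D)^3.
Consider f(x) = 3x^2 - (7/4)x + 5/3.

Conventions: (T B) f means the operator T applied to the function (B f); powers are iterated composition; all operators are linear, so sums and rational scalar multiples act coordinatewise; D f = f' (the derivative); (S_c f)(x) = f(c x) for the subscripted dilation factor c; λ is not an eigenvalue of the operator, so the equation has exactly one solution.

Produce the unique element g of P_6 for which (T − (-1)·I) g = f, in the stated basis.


the image equals g(x) = (3/730)x^2 - (3959/40880)x + 345697/245280

write g with unknown coordinates in the stated basis and equate coefficients in (T − (-1)·I) g = f
solving from the highest basis element down gives g = (3/730)x^2 - (3959/40880)x + 345697/245280
check: T g = (2187/730)x^2 - (67581/40880)x + 63103/245280
so T g − (-1)·g = 3x^2 - (7/4)x + 5/3 = f ✓


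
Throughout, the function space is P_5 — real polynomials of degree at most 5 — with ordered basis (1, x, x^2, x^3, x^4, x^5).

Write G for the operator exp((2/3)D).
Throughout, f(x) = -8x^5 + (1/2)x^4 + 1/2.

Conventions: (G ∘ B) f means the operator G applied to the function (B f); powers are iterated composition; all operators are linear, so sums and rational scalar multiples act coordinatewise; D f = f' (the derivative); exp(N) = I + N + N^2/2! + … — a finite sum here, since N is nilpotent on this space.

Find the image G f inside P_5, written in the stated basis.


order-1 term: -(80/3)x^4 + (4/3)x^3
order-2 term: -(320/9)x^3 + (4/3)x^2
order-3 term: -(640/27)x^2 + (16/27)x
order-4 term: -(640/81)x + 8/81
order-5 term: -256/243
the series for exp((2/3)D) f terminates at order 5
exp((2/3)D) f = -8x^5 - (157/6)x^4 - (308/9)x^3 - (604/27)x^2 - (592/81)x - 221/486

g(x) = -8x^5 - (157/6)x^4 - (308/9)x^3 - (604/27)x^2 - (592/81)x - 221/486


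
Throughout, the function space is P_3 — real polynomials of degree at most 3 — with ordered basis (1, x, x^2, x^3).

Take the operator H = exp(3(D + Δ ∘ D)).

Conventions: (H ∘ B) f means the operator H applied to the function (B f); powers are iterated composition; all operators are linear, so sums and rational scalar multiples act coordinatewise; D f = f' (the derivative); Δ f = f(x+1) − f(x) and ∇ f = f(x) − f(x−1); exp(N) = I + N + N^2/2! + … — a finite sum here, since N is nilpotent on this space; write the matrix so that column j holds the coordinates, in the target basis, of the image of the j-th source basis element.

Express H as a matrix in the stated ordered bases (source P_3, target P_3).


image of 1: 1
image of x: x + 3
image of x^2: x^2 + 6x + 15
image of x^3: x^3 + 9x^2 + 45x + 90
each image's coordinates form column j of the matrix

the matrix is [[1, 3, 15, 90]; [0, 1, 6, 45]; [0, 0, 1, 9]; [0, 0, 0, 1]] (rows listed top to bottom)


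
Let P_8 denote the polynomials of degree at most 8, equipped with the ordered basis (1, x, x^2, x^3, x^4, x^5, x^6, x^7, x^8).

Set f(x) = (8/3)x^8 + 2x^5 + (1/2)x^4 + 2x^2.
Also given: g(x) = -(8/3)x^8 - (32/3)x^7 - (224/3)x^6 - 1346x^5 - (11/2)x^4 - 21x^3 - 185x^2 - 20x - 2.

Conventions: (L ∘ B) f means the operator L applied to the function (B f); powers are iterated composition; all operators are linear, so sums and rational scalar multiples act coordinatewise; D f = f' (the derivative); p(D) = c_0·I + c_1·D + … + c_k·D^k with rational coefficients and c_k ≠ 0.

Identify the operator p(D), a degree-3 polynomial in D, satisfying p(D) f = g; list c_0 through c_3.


c_0 = -1, c_1 = -1/2, c_2 = -1/2, c_3 = -3/2

D^0 f = (8/3)x^8 + 2x^5 + (1/2)x^4 + 2x^2
D^1 f = (64/3)x^7 + 10x^4 + 2x^3 + 4x
D^2 f = (448/3)x^6 + 40x^3 + 6x^2 + 4
D^3 f = 896x^5 + 120x^2 + 12x
matching coefficients of g against c_0 f + c_1 Df + … from the top degree down determines the c_i
solution: c_0 = -1, c_1 = -1/2, c_2 = -1/2, c_3 = -3/2


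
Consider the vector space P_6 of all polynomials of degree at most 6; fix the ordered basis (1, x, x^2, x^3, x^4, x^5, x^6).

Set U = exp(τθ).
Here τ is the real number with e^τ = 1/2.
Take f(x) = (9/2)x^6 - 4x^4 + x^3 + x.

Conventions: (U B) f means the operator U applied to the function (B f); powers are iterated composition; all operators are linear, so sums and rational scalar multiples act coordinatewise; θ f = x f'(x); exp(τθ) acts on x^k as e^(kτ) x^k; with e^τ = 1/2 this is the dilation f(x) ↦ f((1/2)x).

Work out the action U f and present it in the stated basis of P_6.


the image equals g(x) = (9/128)x^6 - (1/4)x^4 + (1/8)x^3 + (1/2)x

exp(τθ) x^k = e^(kτ) x^k; with e^τ = 1/2 this sends x^k to (1/2)^k x^k
x ↦ 1/2 x
x^3 ↦ 1/8 x^3
x^4 ↦ 1/16 x^4
x^6 ↦ 1/64 x^6
applying this coordinatewise to f: exp(τθ) f = (9/128)x^6 - (1/4)x^4 + (1/8)x^3 + (1/2)x


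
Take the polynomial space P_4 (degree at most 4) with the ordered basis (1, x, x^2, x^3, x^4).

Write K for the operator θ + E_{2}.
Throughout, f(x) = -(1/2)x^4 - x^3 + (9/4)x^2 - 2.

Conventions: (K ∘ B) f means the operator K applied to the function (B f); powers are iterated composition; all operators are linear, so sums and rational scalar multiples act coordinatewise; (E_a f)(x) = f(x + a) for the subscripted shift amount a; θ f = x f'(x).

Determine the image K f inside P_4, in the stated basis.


g(x) = -(5/2)x^4 - 8x^3 - (45/4)x^2 - 19x - 9

θ f = -2x^4 - 3x^3 + (9/2)x^2
E_{2} f = -(1/2)x^4 - 5x^3 - (63/4)x^2 - 19x - 9
(θ + E_{2}) f = -(5/2)x^4 - 8x^3 - (45/4)x^2 - 19x - 9


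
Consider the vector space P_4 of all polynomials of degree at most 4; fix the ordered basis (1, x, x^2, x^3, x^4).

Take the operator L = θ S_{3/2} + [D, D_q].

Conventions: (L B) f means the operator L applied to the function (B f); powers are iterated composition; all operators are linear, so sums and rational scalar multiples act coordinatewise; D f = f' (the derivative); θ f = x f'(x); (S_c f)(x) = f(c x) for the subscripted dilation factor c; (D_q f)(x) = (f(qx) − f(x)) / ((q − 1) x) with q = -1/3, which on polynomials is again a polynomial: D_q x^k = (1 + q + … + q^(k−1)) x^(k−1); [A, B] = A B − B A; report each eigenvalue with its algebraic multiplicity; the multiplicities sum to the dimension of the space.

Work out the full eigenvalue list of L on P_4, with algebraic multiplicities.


λ = 0 (multiplicity 1), λ = 3/2 (multiplicity 1), λ = 9/2 (multiplicity 1), λ = 81/8 (multiplicity 1), λ = 81/4 (multiplicity 1)

image of 1: 0
image of x: (3/2)x
image of x^2: (9/2)x^2 - 4/3
image of x^3: (81/8)x^3 - (4/9)x
image of x^4: (81/4)x^4 - (8/9)x^2
the matrix is upper triangular; its diagonal is (0, 3/2, 9/2, 81/8, 81/4)
for a triangular matrix the eigenvalues are the diagonal entries, with algebraic multiplicity their repetition count


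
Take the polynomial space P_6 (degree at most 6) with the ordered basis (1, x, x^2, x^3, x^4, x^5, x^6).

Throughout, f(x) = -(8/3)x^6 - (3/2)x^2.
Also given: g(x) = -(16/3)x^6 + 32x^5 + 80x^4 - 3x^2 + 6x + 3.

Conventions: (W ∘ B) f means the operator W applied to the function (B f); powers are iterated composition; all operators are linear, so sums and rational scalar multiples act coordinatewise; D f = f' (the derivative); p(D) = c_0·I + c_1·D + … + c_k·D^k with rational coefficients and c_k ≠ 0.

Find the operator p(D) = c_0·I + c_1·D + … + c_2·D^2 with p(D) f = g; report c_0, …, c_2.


D^0 f = -(8/3)x^6 - (3/2)x^2
D^1 f = -16x^5 - 3x
D^2 f = -80x^4 - 3
matching coefficients of g against c_0 f + c_1 Df + … from the top degree down determines the c_i
solution: c_0 = 2, c_1 = -2, c_2 = -1

p(D) = 2·I − 2·D − D^2, i.e. c_0 = 2, c_1 = -2, c_2 = -1


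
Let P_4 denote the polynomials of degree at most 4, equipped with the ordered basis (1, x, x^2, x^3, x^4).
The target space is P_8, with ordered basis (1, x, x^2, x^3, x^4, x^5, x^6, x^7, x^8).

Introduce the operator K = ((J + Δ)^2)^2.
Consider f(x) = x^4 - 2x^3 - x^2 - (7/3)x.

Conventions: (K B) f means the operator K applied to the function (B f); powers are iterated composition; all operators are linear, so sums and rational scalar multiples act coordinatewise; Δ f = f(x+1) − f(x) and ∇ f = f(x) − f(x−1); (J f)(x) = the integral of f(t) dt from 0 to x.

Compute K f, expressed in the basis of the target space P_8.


g(x) = (1/1680)x^8 - (1/420)x^7 + (47/360)x^6 - (7/360)x^5 + (16/3)x^4 + (82/9)x^3 + (453/10)x^2 + (6143/90)x + 106783/2520

J f = (1/5)x^5 - (1/2)x^4 - (1/3)x^3 - (7/6)x^2
Δ f = 4x^3 - 4x - 13/3
(J + Δ) f = (1/5)x^5 - (1/2)x^4 + (11/3)x^3 - (7/6)x^2 - 4x - 13/3
J (J + Δ) f = (1/30)x^6 - (1/10)x^5 + (11/12)x^4 - (7/18)x^3 - 2x^2 - (13/3)x
Δ (J + Δ) f = x^4 + 10x^2 + (23/3)x - 9/5
(J + Δ) (J + Δ) f = (1/30)x^6 - (1/10)x^5 + (23/12)x^4 - (7/18)x^3 + 8x^2 + (10/3)x - 9/5
J (J + Δ)^2 f = (1/210)x^7 - (1/60)x^6 + (23/60)x^5 - (7/72)x^4 + (8/3)x^3 + (5/3)x^2 - (9/5)x
Δ (J + Δ)^2 f = (1/5)x^5 + (22/3)x^3 + (59/6)x^2 + (111/5)x + 2303/180
(J + Δ) (J + Δ)^2 f = (1/210)x^7 - (1/60)x^6 + (7/12)x^5 - (7/72)x^4 + 10x^3 + (23/2)x^2 + (102/5)x + 2303/180
J (J + Δ) (J + Δ)^2 f = (1/1680)x^8 - (1/420)x^7 + (7/72)x^6 - (7/360)x^5 + (5/2)x^4 + (23/6)x^3 + (51/5)x^2 + (2303/180)x
Δ (J + Δ) (J + Δ)^2 f = (1/30)x^6 + (17/6)x^4 + (95/18)x^3 + (351/10)x^2 + (9983/180)x + 106783/2520
(J + Δ) (J + Δ) (J + Δ)^2 f = (1/1680)x^8 - (1/420)x^7 + (47/360)x^6 - (7/360)x^5 + (16/3)x^4 + (82/9)x^3 + (453/10)x^2 + (6143/90)x + 106783/2520


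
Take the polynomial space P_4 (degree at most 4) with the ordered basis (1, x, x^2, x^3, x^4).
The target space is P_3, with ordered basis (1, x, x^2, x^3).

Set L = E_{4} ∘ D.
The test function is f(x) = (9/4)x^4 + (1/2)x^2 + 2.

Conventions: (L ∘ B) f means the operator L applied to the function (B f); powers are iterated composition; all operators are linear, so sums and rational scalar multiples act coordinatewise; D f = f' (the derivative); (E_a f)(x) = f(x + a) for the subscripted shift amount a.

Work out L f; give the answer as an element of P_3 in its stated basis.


D f = 9x^3 + x
E_{4} D f = 9x^3 + 108x^2 + 433x + 580

the image equals g(x) = 9x^3 + 108x^2 + 433x + 580


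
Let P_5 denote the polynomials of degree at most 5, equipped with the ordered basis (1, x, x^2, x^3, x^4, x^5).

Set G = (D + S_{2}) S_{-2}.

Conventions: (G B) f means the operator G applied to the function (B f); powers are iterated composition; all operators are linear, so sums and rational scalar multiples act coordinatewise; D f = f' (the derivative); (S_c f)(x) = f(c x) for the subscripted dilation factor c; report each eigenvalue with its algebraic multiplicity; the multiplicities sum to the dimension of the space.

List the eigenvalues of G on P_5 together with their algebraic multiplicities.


λ = -1024 (multiplicity 1), λ = -64 (multiplicity 1), λ = -4 (multiplicity 1), λ = 1 (multiplicity 1), λ = 16 (multiplicity 1), λ = 256 (multiplicity 1)

image of 1: 1
image of x: -4x - 2
image of x^2: 16x^2 + 8x
image of x^3: -64x^3 - 24x^2
image of x^4: 256x^4 + 64x^3
image of x^5: -1024x^5 - 160x^4
the matrix is upper triangular; its diagonal is (1, -4, 16, -64, 256, -1024)
for a triangular matrix the eigenvalues are the diagonal entries, with algebraic multiplicity their repetition count


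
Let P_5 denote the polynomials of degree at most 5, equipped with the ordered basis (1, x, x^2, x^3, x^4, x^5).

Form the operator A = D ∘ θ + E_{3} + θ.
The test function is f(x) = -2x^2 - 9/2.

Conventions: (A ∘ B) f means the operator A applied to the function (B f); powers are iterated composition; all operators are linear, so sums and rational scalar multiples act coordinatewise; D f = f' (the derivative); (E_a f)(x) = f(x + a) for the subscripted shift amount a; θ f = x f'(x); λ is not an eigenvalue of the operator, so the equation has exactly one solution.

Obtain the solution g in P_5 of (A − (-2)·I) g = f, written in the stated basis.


g(x) = -(2/5)x^2 + x - 49/30

write g with unknown coordinates in the stated basis and equate coefficients in (A − (-2)·I) g = f
solving from the highest basis element down gives g = -(2/5)x^2 + x - 49/30
check: A g = -(6/5)x^2 - 2x - 37/30
so A g − (-2)·g = -2x^2 - 9/2 = f ✓


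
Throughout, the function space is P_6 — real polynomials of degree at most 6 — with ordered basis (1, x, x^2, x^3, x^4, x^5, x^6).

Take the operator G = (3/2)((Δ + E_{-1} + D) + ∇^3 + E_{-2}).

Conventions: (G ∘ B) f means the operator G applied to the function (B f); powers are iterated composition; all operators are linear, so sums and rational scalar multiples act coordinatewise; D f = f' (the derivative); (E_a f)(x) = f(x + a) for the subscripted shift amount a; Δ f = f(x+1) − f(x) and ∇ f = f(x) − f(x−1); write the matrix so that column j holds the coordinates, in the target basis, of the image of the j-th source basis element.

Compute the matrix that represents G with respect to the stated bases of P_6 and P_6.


image of 1: 3
image of x: 3x - 3/2
image of x^2: 3x^2 - 3x + 9
image of x^3: 3x^3 - (9/2)x^2 + 27x - 3
image of x^4: 3x^4 - 6x^3 + 54x^2 - 12x - 27
image of x^5: 3x^5 - (15/2)x^4 + 90x^3 - 30x^2 - 135x + 177
image of x^6: 3x^6 - 9x^5 + 135x^4 - 60x^3 - 405x^2 + 1062x - 711
each image's coordinates form column j of the matrix

the matrix is [[3, -3/2, 9, -3, -27, 177, -711]; [0, 3, -3, 27, -12, -135, 1062]; [0, 0, 3, -9/2, 54, -30, -405]; [0, 0, 0, 3, -6, 90, -60]; [0, 0, 0, 0, 3, -15/2, 135]; [0, 0, 0, 0, 0, 3, -9]; [0, 0, 0, 0, 0, 0, 3]] (rows listed top to bottom)


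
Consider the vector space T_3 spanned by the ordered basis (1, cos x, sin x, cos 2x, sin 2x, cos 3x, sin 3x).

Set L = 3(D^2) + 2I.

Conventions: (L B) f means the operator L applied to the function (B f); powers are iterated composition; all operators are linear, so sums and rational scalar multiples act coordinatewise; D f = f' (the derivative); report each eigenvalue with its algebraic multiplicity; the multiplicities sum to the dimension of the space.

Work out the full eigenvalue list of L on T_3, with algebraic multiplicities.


λ = -25 (multiplicity 2), λ = -10 (multiplicity 2), λ = -1 (multiplicity 2), λ = 2 (multiplicity 1)

image of 1: 2
image of cos x: -cos x
image of sin x: -sin x
image of cos 2x: -10cos 2x
image of sin 2x: -10sin 2x
image of cos 3x: -25cos 3x
image of sin 3x: -25sin 3x
the matrix is diagonal; its diagonal is (2, -1, -1, -10, -10, -25, -25)
for a triangular matrix the eigenvalues are the diagonal entries, with algebraic multiplicity their repetition count


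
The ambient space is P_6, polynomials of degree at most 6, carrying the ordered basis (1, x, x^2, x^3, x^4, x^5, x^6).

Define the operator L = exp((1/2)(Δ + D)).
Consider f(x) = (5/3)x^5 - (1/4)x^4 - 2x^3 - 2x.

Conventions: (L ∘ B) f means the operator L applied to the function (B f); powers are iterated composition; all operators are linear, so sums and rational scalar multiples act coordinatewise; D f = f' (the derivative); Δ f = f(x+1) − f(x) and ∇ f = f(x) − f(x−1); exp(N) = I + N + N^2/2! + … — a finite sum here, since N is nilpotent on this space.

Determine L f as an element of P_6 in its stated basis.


order-1 term: (25/3)x^4 + (22/3)x^3 + (19/12)x^2 + (2/3)x - 55/24
order-2 term: (50/3)x^3 + (47/2)x^2 + (185/12)x + 223/48
order-3 term: (50/3)x^2 + 24x + 71/6
order-4 term: (25/3)x + 97/12
order-5 term: 5/3
the series for exp((1/2)(Δ + D)) f terminates at order 5
exp((1/2)(Δ + D)) f = (5/3)x^5 + (97/12)x^4 + 22x^3 + (167/4)x^2 + (557/12)x + 383/16

g(x) = (5/3)x^5 + (97/12)x^4 + 22x^3 + (167/4)x^2 + (557/12)x + 383/16


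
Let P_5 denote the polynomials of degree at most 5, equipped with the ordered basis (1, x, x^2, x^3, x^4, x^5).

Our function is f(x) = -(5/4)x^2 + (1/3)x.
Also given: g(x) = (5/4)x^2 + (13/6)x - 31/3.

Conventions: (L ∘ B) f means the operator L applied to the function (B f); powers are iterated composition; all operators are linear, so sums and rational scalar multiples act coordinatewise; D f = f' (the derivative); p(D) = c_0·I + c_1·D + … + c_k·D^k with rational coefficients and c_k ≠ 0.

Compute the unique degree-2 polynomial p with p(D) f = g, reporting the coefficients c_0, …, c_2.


D^0 f = -(5/4)x^2 + (1/3)x
D^1 f = -(5/2)x + 1/3
D^2 f = -5/2
matching coefficients of g against c_0 f + c_1 Df + … from the top degree down determines the c_i
solution: c_0 = -1, c_1 = -1, c_2 = 4

c_0 = -1, c_1 = -1, c_2 = 4


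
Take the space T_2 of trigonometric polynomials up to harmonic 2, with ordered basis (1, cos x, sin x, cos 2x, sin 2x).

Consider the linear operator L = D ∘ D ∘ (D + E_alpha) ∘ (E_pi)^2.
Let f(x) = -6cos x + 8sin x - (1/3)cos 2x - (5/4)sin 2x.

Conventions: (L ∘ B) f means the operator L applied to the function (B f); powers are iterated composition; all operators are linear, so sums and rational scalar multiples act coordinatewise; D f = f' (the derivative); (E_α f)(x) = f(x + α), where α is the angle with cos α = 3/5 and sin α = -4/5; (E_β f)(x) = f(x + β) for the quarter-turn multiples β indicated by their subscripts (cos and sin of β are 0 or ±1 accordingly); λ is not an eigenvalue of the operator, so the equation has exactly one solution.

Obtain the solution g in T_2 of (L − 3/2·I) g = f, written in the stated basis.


write g with unknown coordinates in the stated basis and equate coefficients in (L − 3/2·I) g = f
solving from the highest basis element down gives g = (284/89)cos x - (312/89)sin x - (1522/5235)cos 2x + (1117/10470)sin 2x
check: L g = -(108/89)cos x + (244/89)sin x - (4028/5235)cos 2x - (1902/1745)sin 2x
so L g − 3/2·g = -6cos x + 8sin x - (1/3)cos 2x - (5/4)sin 2x = f ✓

the image equals g(x) = (284/89)cos x - (312/89)sin x - (1522/5235)cos 2x + (1117/10470)sin 2x


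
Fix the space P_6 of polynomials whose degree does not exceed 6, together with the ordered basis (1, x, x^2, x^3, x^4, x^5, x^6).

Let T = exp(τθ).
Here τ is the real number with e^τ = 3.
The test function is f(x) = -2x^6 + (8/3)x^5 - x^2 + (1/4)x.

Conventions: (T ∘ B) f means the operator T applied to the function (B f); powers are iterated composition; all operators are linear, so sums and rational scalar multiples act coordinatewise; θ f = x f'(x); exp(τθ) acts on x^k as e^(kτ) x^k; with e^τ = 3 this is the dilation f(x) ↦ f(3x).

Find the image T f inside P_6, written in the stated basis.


the image equals g(x) = -1458x^6 + 648x^5 - 9x^2 + (3/4)x

exp(τθ) x^k = e^(kτ) x^k; with e^τ = 3 this sends x^k to 3^k x^k
x ↦ 3 x
x^2 ↦ 9 x^2
x^5 ↦ 243 x^5
x^6 ↦ 729 x^6
applying this coordinatewise to f: exp(τθ) f = -1458x^6 + 648x^5 - 9x^2 + (3/4)x


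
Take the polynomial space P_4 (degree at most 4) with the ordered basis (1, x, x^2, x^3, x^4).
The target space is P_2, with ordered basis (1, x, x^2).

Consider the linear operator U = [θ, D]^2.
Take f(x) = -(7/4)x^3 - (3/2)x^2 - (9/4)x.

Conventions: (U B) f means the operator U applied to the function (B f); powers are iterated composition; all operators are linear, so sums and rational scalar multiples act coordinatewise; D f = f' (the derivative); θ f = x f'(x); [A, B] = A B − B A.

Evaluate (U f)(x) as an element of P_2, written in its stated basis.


D f = -(21/4)x^2 - 3x - 9/4
θ D f = -(21/2)x^2 - 3x
θ f = -(21/4)x^3 - 3x^2 - (9/4)x
D θ f = -(63/4)x^2 - 6x - 9/4
[θ, D] f = (21/4)x^2 + 3x + 9/4
D [θ, D] f = (21/2)x + 3
θ D [θ, D] f = (21/2)x
θ [θ, D] f = (21/2)x^2 + 3x
D θ [θ, D] f = 21x + 3
[θ, D] [θ, D] f = -(21/2)x - 3

the image equals g(x) = -(21/2)x - 3


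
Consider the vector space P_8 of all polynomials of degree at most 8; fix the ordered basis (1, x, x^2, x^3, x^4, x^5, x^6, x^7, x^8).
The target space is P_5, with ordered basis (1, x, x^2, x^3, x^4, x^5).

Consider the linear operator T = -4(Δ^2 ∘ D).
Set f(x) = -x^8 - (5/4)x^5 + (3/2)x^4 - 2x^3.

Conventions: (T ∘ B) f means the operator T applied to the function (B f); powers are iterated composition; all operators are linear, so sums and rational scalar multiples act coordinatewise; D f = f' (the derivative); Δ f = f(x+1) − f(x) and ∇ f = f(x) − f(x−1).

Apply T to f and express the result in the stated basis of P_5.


the result is g(x) = 1344x^5 + 6720x^4 + 15680x^3 + 20460x^2 + 14344x + 4286

D f = -8x^7 - (25/4)x^4 + 6x^3 - 6x^2
Δ D f = -56x^6 - 168x^5 - 280x^4 - 305x^3 - (375/2)x^2 - 75x - 57/4
Δ Δ D f = -336x^5 - 1680x^4 - 3920x^3 - 5115x^2 - 3586x - 2143/2
(-4(Δ^2 ∘ D)) f = 1344x^5 + 6720x^4 + 15680x^3 + 20460x^2 + 14344x + 4286


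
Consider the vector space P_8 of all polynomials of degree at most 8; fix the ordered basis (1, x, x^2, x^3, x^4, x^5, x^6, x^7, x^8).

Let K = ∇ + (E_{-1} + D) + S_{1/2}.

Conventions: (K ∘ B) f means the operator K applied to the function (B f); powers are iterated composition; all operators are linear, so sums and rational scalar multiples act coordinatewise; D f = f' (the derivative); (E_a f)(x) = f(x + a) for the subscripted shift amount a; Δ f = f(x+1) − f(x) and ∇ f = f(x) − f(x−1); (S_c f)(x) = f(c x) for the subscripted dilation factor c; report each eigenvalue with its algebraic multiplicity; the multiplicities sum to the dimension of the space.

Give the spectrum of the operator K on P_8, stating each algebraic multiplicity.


λ = 257/256 (multiplicity 1), λ = 129/128 (multiplicity 1), λ = 65/64 (multiplicity 1), λ = 33/32 (multiplicity 1), λ = 17/16 (multiplicity 1), λ = 9/8 (multiplicity 1), λ = 5/4 (multiplicity 1), λ = 3/2 (multiplicity 1), λ = 2 (multiplicity 1)

image of 1: 2
image of x: (3/2)x + 1
image of x^2: (5/4)x^2 + 2x
image of x^3: (9/8)x^3 + 3x^2
image of x^4: (17/16)x^4 + 4x^3
image of x^5: (33/32)x^5 + 5x^4
image of x^6: (65/64)x^6 + 6x^5
image of x^7: (129/128)x^7 + 7x^6
image of x^8: (257/256)x^8 + 8x^7
the matrix is upper triangular; its diagonal is (2, 3/2, 5/4, 9/8, 17/16, 33/32, 65/64, 129/128, 257/256)
for a triangular matrix the eigenvalues are the diagonal entries, with algebraic multiplicity their repetition count


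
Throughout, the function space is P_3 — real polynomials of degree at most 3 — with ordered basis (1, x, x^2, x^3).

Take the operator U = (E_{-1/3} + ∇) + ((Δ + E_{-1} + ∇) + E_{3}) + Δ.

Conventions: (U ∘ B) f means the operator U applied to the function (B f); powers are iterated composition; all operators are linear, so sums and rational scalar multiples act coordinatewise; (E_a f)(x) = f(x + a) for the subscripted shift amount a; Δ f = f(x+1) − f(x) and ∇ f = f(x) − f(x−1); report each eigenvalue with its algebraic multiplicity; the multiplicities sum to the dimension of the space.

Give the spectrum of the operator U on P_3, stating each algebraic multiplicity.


image of 1: 3
image of x: 3x + 17/3
image of x^2: 3x^2 + (34/3)x + 91/9
image of x^3: 3x^3 + 17x^2 + (91/3)x + 809/27
the matrix is upper triangular; its diagonal is (3, 3, 3, 3)
for a triangular matrix the eigenvalues are the diagonal entries, with algebraic multiplicity their repetition count

λ = 3 (multiplicity 4)


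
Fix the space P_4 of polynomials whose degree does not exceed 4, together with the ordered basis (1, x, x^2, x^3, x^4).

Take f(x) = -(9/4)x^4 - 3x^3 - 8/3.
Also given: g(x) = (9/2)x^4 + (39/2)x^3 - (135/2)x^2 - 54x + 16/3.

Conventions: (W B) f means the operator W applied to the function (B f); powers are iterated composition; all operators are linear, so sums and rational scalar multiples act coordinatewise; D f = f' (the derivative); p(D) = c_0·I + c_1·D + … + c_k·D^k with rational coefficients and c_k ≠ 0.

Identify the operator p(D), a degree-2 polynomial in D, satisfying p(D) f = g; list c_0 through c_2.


c_0 = -2, c_1 = -3/2, c_2 = 3

D^0 f = -(9/4)x^4 - 3x^3 - 8/3
D^1 f = -9x^3 - 9x^2
D^2 f = -27x^2 - 18x
matching coefficients of g against c_0 f + c_1 Df + … from the top degree down determines the c_i
solution: c_0 = -2, c_1 = -3/2, c_2 = 3


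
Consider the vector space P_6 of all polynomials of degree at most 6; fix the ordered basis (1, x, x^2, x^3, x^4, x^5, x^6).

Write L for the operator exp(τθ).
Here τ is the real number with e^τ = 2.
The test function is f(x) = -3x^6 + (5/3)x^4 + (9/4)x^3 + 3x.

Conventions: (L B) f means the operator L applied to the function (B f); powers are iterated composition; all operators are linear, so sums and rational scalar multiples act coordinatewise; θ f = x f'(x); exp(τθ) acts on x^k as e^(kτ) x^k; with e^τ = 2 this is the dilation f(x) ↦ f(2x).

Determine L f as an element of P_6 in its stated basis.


exp(τθ) x^k = e^(kτ) x^k; with e^τ = 2 this sends x^k to 2^k x^k
x ↦ 2 x
x^3 ↦ 8 x^3
x^4 ↦ 16 x^4
x^6 ↦ 64 x^6
applying this coordinatewise to f: exp(τθ) f = -192x^6 + (80/3)x^4 + 18x^3 + 6x

the result is g(x) = -192x^6 + (80/3)x^4 + 18x^3 + 6x


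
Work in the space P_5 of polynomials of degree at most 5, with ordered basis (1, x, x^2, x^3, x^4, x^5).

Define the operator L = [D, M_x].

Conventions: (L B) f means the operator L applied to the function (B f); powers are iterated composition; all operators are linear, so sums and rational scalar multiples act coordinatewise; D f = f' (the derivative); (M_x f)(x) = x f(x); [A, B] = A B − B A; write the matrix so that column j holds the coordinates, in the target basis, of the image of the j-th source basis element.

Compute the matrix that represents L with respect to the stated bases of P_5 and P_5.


the matrix is [[1, 0, 0, 0, 0, 0]; [0, 1, 0, 0, 0, 0]; [0, 0, 1, 0, 0, 0]; [0, 0, 0, 1, 0, 0]; [0, 0, 0, 0, 1, 0]; [0, 0, 0, 0, 0, 1]] (rows listed top to bottom)

image of 1: 1
image of x: x
image of x^2: x^2
image of x^3: x^3
image of x^4: x^4
image of x^5: x^5
each image's coordinates form column j of the matrix


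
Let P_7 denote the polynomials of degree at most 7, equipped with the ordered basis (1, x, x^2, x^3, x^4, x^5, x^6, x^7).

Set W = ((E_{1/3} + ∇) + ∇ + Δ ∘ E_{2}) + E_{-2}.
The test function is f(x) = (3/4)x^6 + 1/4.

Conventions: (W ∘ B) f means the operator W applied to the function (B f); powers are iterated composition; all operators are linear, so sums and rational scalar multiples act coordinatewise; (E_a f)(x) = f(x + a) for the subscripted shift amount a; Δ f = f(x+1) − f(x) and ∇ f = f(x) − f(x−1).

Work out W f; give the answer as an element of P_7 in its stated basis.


the image equals g(x) = (3/2)x^6 + 6x^5 + 80x^4 + (1760/9)x^3 + (8000/9)x^2 + (21992/27)x + 265235/486

E_{1/3} f = (3/4)x^6 + (3/2)x^5 + (5/4)x^4 + (5/9)x^3 + (5/36)x^2 + (1/54)x + 61/243
∇ f = (9/2)x^5 - (45/4)x^4 + 15x^3 - (45/4)x^2 + (9/2)x - 3/4
(E_{1/3} + ∇) f = (3/4)x^6 + 6x^5 - 10x^4 + (140/9)x^3 - (100/9)x^2 + (122/27)x - 485/972
∇ f = (9/2)x^5 - (45/4)x^4 + 15x^3 - (45/4)x^2 + (9/2)x - 3/4
E_{2} f = (3/4)x^6 + 9x^5 + 45x^4 + 120x^3 + 180x^2 + 144x + 193/4
Δ E_{2} f = (9/2)x^5 + (225/4)x^4 + 285x^3 + (2925/4)x^2 + (1899/2)x + 1995/4
((E_{1/3} + ∇) + ∇ + Δ ∘ E_{2}) f = (3/4)x^6 + 15x^5 + 35x^4 + (2840/9)x^3 + (6380/9)x^2 + (25880/27)x + 483571/972
E_{-2} f = (3/4)x^6 - 9x^5 + 45x^4 - 120x^3 + 180x^2 - 144x + 193/4
(((E_{1/3} + ∇) + ∇ + Δ ∘ E_{2}) + E_{-2}) f = (3/2)x^6 + 6x^5 + 80x^4 + (1760/9)x^3 + (8000/9)x^2 + (21992/27)x + 265235/486


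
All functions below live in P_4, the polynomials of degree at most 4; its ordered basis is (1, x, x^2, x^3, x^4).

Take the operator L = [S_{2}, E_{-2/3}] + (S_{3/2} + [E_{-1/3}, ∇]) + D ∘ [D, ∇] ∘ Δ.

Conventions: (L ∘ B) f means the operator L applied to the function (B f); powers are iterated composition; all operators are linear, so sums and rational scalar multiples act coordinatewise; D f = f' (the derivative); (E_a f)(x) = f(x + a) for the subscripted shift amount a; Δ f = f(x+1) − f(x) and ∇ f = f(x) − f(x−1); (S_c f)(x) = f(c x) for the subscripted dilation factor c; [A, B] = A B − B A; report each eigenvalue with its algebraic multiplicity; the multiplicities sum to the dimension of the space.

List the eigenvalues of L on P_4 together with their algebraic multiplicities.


image of 1: 1
image of x: (3/2)x + 2/3
image of x^2: (9/4)x^2 + (8/3)x - 4/3
image of x^3: (27/8)x^3 + 8x^2 - 8x + 56/27
image of x^4: (81/16)x^4 + (64/3)x^3 - 32x^2 + (448/27)x - 80/27
the matrix is upper triangular; its diagonal is (1, 3/2, 9/4, 27/8, 81/16)
for a triangular matrix the eigenvalues are the diagonal entries, with algebraic multiplicity their repetition count

λ = 1 (multiplicity 1), λ = 3/2 (multiplicity 1), λ = 9/4 (multiplicity 1), λ = 27/8 (multiplicity 1), λ = 81/16 (multiplicity 1)


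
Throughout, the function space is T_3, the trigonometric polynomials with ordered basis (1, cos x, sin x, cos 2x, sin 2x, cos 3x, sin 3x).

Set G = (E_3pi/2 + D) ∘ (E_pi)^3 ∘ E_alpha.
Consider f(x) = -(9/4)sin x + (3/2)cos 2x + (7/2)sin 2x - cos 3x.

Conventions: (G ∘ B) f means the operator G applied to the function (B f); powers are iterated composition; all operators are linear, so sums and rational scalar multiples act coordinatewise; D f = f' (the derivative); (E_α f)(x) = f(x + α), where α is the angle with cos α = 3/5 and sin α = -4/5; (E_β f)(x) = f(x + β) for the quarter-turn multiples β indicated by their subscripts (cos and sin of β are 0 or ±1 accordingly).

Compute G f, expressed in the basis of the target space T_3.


E_alpha f = (9/5)cos x - (27/20)sin x - (189/50)cos 2x + (23/50)sin 2x + (117/125)cos 3x - (44/125)sin 3x
E_pi E_alpha f = -(9/5)cos x + (27/20)sin x - (189/50)cos 2x + (23/50)sin 2x - (117/125)cos 3x + (44/125)sin 3x
E_pi E_pi E_alpha f = (9/5)cos x - (27/20)sin x - (189/50)cos 2x + (23/50)sin 2x + (117/125)cos 3x - (44/125)sin 3x
E_pi E_pi E_pi E_alpha f = -(9/5)cos x + (27/20)sin x - (189/50)cos 2x + (23/50)sin 2x - (117/125)cos 3x + (44/125)sin 3x
E_3pi/2 (E_pi)^3 E_alpha f = -(27/20)cos x - (9/5)sin x + (189/50)cos 2x - (23/50)sin 2x + (44/125)cos 3x + (117/125)sin 3x
D (E_pi)^3 E_alpha f = (27/20)cos x + (9/5)sin x + (23/25)cos 2x + (189/25)sin 2x + (132/125)cos 3x + (351/125)sin 3x
(E_3pi/2 + D) (E_pi)^3 E_alpha f = (47/10)cos 2x + (71/10)sin 2x + (176/125)cos 3x + (468/125)sin 3x

the image equals g(x) = (47/10)cos 2x + (71/10)sin 2x + (176/125)cos 3x + (468/125)sin 3x


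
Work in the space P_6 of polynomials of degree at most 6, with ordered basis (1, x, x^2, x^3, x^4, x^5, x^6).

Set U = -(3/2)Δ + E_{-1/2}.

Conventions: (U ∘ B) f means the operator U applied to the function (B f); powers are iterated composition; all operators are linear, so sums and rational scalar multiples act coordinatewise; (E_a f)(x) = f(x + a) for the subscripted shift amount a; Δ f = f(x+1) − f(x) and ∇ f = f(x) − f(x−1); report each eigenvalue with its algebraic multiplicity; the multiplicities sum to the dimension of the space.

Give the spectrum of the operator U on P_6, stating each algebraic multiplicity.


λ = 1 (multiplicity 7)

image of 1: 1
image of x: x - 2
image of x^2: x^2 - 4x - 5/4
image of x^3: x^3 - 6x^2 - (15/4)x - 13/8
image of x^4: x^4 - 8x^3 - (15/2)x^2 - (13/2)x - 23/16
image of x^5: x^5 - 10x^4 - (25/2)x^3 - (65/4)x^2 - (115/16)x - 49/32
image of x^6: x^6 - 12x^5 - (75/4)x^4 - (65/2)x^3 - (345/16)x^2 - (147/16)x - 95/64
the matrix is upper triangular; its diagonal is (1, 1, 1, 1, 1, 1, 1)
for a triangular matrix the eigenvalues are the diagonal entries, with algebraic multiplicity their repetition count


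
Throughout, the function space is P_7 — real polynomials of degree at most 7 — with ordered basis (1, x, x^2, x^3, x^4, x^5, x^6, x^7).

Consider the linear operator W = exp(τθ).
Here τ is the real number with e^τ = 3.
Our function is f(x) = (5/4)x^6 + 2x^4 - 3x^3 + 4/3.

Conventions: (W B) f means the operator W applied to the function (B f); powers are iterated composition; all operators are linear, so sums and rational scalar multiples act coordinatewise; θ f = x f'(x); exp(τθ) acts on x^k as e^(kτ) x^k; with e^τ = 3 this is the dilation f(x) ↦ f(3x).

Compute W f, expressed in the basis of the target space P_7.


the image equals g(x) = (3645/4)x^6 + 162x^4 - 81x^3 + 4/3

exp(τθ) x^k = e^(kτ) x^k; with e^τ = 3 this sends x^k to 3^k x^k
x^3 ↦ 27 x^3
x^4 ↦ 81 x^4
x^6 ↦ 729 x^6
applying this coordinatewise to f: exp(τθ) f = (3645/4)x^6 + 162x^4 - 81x^3 + 4/3


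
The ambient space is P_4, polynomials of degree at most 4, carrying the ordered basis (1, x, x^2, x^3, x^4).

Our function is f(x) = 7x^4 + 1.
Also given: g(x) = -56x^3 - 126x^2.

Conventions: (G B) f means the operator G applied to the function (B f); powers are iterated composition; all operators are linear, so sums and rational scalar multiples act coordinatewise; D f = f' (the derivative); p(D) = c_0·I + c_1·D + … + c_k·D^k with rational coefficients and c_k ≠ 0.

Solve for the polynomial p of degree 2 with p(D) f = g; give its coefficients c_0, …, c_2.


c_0 = 0, c_1 = -2, c_2 = -3/2

D^0 f = 7x^4 + 1
D^1 f = 28x^3
D^2 f = 84x^2
matching coefficients of g against c_0 f + c_1 Df + … from the top degree down determines the c_i
solution: c_0 = 0, c_1 = -2, c_2 = -3/2


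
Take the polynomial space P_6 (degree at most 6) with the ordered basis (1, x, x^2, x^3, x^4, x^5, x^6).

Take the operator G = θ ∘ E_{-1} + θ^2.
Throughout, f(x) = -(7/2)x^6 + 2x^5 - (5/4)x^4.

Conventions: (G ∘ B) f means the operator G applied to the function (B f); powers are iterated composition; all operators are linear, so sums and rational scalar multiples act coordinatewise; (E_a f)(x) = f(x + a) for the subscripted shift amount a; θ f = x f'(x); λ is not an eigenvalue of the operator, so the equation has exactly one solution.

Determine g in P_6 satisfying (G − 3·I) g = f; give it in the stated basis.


the result is g(x) = -(7/78)x^6 - (1/39)x^5 + (565/2652)x^4 - (35/153)x^3 - (1160/1989)x^2 + (76/1989)x

write g with unknown coordinates in the stated basis and equate coefficients in (G − 3·I) g = f
solving from the highest basis element down gives g = -(7/78)x^6 - (1/39)x^5 + (565/2652)x^4 - (35/153)x^3 - (1160/1989)x^2 + (76/1989)x
check: G g = -(49/13)x^6 + (25/13)x^5 - (135/221)x^4 - (35/51)x^3 - (1160/663)x^2 + (76/663)x
so G g − 3·g = -(7/2)x^6 + 2x^5 - (5/4)x^4 = f ✓


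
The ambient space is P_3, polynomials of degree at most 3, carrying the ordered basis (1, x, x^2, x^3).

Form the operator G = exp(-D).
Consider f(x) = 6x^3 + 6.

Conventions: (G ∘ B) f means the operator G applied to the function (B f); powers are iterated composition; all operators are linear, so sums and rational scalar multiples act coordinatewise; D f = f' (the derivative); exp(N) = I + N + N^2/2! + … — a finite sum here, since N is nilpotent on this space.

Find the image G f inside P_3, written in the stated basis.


the result is g(x) = 6x^3 - 18x^2 + 18x

order-1 term: -18x^2
order-2 term: 18x
order-3 term: -6
the series for exp(-D) f terminates at order 3
exp(-D) f = 6x^3 - 18x^2 + 18x


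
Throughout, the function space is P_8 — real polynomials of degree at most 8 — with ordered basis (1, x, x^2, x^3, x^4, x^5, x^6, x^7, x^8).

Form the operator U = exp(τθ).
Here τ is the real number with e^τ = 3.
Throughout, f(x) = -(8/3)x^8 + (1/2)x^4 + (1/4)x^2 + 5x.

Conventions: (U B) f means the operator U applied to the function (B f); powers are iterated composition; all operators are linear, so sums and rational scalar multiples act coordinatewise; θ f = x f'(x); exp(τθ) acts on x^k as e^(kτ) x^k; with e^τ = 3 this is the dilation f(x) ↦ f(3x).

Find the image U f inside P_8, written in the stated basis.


the result is g(x) = -17496x^8 + (81/2)x^4 + (9/4)x^2 + 15x

exp(τθ) x^k = e^(kτ) x^k; with e^τ = 3 this sends x^k to 3^k x^k
x ↦ 3 x
x^2 ↦ 9 x^2
x^4 ↦ 81 x^4
x^8 ↦ 6561 x^8
applying this coordinatewise to f: exp(τθ) f = -17496x^8 + (81/2)x^4 + (9/4)x^2 + 15x


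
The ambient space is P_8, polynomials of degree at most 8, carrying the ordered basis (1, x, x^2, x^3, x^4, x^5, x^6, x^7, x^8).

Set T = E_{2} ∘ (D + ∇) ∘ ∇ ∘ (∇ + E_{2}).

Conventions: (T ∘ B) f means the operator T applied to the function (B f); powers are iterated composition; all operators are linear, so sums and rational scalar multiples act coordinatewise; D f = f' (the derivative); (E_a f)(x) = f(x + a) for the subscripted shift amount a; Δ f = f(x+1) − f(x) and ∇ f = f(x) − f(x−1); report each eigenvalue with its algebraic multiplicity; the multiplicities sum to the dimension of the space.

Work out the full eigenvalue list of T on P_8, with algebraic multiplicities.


λ = 0 (multiplicity 9)

image of 1: 0
image of x: 0
image of x^2: 4
image of x^3: 12x + 51
image of x^4: 24x^2 + 204x + 294
image of x^5: 40x^3 + 510x^2 + 1470x + 1545
image of x^6: 60x^4 + 1020x^3 + 4410x^2 + 9270x + 7628
image of x^7: 84x^5 + 1785x^4 + 10290x^3 + 32445x^2 + 53396x + 36267
image of x^8: 112x^6 + 2856x^5 + 20580x^4 + 86520x^3 + 213584x^2 + 290136x + 167506
the matrix is upper triangular; its diagonal is (0, 0, 0, 0, 0, 0, 0, 0, 0)
for a triangular matrix the eigenvalues are the diagonal entries, with algebraic multiplicity their repetition count


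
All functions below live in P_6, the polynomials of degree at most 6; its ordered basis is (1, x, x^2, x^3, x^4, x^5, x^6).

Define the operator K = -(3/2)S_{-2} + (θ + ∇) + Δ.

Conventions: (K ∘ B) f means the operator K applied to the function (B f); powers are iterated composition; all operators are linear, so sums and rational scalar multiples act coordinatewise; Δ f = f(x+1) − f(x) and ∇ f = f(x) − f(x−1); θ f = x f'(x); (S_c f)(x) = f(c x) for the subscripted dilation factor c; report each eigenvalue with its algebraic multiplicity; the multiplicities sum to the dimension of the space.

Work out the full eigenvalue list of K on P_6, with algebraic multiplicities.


image of 1: -3/2
image of x: 4x + 2
image of x^2: -4x^2 + 4x
image of x^3: 15x^3 + 6x^2 + 2
image of x^4: -20x^4 + 8x^3 + 8x
image of x^5: 53x^5 + 10x^4 + 20x^2 + 2
image of x^6: -90x^6 + 12x^5 + 40x^3 + 12x
the matrix is upper triangular; its diagonal is (-3/2, 4, -4, 15, -20, 53, -90)
for a triangular matrix the eigenvalues are the diagonal entries, with algebraic multiplicity their repetition count

λ = -90 (multiplicity 1), λ = -20 (multiplicity 1), λ = -4 (multiplicity 1), λ = -3/2 (multiplicity 1), λ = 4 (multiplicity 1), λ = 15 (multiplicity 1), λ = 53 (multiplicity 1)


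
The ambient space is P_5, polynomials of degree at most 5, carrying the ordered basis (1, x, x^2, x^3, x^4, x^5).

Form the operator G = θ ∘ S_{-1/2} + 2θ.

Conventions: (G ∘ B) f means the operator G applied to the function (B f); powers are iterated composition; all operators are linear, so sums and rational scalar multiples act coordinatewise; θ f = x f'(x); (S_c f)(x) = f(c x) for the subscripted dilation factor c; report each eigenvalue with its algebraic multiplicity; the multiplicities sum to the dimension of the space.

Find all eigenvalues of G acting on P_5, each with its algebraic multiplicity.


image of 1: 0
image of x: (3/2)x
image of x^2: (9/2)x^2
image of x^3: (45/8)x^3
image of x^4: (33/4)x^4
image of x^5: (315/32)x^5
the matrix is upper triangular; its diagonal is (0, 3/2, 9/2, 45/8, 33/4, 315/32)
for a triangular matrix the eigenvalues are the diagonal entries, with algebraic multiplicity their repetition count

λ = 0 (multiplicity 1), λ = 3/2 (multiplicity 1), λ = 9/2 (multiplicity 1), λ = 45/8 (multiplicity 1), λ = 33/4 (multiplicity 1), λ = 315/32 (multiplicity 1)


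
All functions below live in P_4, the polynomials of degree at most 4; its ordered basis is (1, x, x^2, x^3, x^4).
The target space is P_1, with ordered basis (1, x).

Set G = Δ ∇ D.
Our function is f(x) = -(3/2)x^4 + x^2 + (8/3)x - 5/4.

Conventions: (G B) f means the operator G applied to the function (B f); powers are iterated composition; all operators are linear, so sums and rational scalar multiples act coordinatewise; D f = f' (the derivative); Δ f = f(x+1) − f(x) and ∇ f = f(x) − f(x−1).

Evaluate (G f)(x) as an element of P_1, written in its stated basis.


g(x) = -36x

D f = -6x^3 + 2x + 8/3
∇ D f = -18x^2 + 18x - 4
Δ (∇ D) f = -36x


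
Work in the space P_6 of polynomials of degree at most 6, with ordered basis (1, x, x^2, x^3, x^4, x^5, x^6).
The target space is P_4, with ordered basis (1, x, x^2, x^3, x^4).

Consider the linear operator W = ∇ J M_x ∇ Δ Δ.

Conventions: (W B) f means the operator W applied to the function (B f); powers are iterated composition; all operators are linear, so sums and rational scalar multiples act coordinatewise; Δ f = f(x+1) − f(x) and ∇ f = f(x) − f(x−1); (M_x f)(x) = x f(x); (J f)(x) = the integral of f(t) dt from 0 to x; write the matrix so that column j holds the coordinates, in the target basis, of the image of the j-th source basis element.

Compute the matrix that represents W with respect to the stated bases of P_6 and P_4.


the matrix is [[0, 0, 0, -3, 2, -10, 9]; [0, 0, 0, 6, -12, 30, -60]; [0, 0, 0, 0, 24, -30, 150]; [0, 0, 0, 0, 0, 60, -60]; [0, 0, 0, 0, 0, 0, 120]] (rows listed top to bottom)

image of 1: 0
image of x: 0
image of x^2: 0
image of x^3: 6x - 3
image of x^4: 24x^2 - 12x + 2
image of x^5: 60x^3 - 30x^2 + 30x - 10
image of x^6: 120x^4 - 60x^3 + 150x^2 - 60x + 9
each image's coordinates form column j of the matrix
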